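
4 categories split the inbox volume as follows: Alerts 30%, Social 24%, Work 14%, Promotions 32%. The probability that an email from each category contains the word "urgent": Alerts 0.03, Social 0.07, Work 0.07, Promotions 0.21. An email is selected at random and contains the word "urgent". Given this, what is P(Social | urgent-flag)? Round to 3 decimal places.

Unnormalized posteriors (prior × likelihood):
  Alerts: 0.3 × 0.03 = 0.009
  Social: 0.24 × 0.07 = 0.0168
  Work: 0.14 × 0.07 = 0.0098
  Promotions: 0.32 × 0.21 = 0.0672
Sum = 0.1028.
P(Social | evidence) = 0.0168 / 0.1028 ≈ 0.163.

0.163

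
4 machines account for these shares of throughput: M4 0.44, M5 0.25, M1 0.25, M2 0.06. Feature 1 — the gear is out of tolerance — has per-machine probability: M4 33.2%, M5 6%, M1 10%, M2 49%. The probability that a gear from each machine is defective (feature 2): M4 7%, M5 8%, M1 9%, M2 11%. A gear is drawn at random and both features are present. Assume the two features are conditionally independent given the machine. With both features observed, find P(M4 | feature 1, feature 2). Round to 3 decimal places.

0.605

Compute prior × likelihood for every hypothesis:
  M4: 0.44 × 0.332 × 0.07 = 0.0102256
  M5: 0.25 × 0.06 × 0.08 = 0.0012
  M1: 0.25 × 0.1 × 0.09 = 0.00225
  M2: 0.06 × 0.49 × 0.11 = 0.003234
Sum = 0.0169096.
P(M4 | evidence) = 0.0102256 / 0.0169096 ≈ 0.605.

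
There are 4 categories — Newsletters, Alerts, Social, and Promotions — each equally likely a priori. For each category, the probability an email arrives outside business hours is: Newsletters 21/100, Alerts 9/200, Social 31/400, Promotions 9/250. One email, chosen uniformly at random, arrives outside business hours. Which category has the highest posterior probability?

With a uniform prior (1/4 each), posterior ∝ likelihood:
  Newsletters: 0.21
  Alerts: 0.045
  Social: 0.0775
  Promotions: 0.036
Total = 0.3685.
Largest term belongs to Newsletters, so Newsletters is most probable.

Newsletters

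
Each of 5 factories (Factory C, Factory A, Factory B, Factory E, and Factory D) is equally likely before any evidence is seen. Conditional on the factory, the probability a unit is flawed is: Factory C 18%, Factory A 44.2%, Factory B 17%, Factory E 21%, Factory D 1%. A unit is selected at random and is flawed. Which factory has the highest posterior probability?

Factory A

With a uniform prior (1/5 each), posterior ∝ likelihood:
  Factory C: 0.18
  Factory A: 0.442
  Factory B: 0.17
  Factory E: 0.21
  Factory D: 0.01
Total = 1.012.
Largest term belongs to Factory A, so Factory A is most probable.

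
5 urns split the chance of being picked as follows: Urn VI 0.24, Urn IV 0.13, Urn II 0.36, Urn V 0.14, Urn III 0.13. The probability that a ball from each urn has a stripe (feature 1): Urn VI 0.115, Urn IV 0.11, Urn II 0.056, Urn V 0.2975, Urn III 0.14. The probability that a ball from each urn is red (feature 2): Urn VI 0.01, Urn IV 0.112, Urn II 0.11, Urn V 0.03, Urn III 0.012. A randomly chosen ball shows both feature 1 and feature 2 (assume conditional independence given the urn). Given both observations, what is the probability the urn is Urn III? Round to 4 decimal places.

Unnormalized posteriors (prior × likelihood):
  Urn VI: 0.24 × 0.115 × 0.01 = 0.000276
  Urn IV: 0.13 × 0.11 × 0.112 = 0.0016016
  Urn II: 0.36 × 0.056 × 0.11 = 0.0022176
  Urn V: 0.14 × 0.2975 × 0.03 = 0.0012495
  Urn III: 0.13 × 0.14 × 0.012 = 0.0002184
Total = 0.0055631.
P(Urn III | evidence) = 0.0002184 / 0.0055631 ≈ 0.0393.

0.0393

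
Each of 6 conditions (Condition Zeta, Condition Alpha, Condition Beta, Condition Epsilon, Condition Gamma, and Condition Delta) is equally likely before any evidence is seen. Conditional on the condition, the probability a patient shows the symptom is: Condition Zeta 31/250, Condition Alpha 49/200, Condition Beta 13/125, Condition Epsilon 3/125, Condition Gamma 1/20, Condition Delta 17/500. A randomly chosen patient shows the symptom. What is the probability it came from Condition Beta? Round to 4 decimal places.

With a uniform prior (1/6 each), posterior ∝ likelihood:
  Condition Zeta: 0.124
  Condition Alpha: 0.245
  Condition Beta: 0.104
  Condition Epsilon: 0.024
  Condition Gamma: 0.05
  Condition Delta: 0.034
Normalizing constant = 0.581.
P(Condition Beta | evidence) = 0.104 / 0.581 ≈ 0.1790.

0.1790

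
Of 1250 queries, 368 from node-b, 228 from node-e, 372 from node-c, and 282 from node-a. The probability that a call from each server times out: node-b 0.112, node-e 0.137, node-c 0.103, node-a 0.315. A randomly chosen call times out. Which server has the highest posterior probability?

Prior × likelihood for each hypothesis:
  node-b: 0.2944 × 0.112 = 0.0329728
  node-e: 0.1824 × 0.137 = 0.0249888
  node-c: 0.2976 × 0.103 = 0.0306528
  node-a: 0.2256 × 0.315 = 0.071064
Normalizing constant = 0.1596784.
Largest term belongs to node-a, so node-a is most probable.

node-a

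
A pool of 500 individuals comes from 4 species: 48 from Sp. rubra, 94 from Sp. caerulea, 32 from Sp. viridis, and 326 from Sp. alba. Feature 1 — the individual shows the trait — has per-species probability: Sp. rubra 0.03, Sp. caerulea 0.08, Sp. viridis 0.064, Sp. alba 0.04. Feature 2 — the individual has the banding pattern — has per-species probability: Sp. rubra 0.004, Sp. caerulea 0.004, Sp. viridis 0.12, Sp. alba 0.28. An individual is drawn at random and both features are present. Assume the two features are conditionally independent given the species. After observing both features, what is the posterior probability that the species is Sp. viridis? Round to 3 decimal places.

By Bayes' rule, posterior ∝ prior × likelihood:
  Sp. rubra: 0.096 × 0.03 × 0.004 = 0.00001152
  Sp. caerulea: 0.188 × 0.08 × 0.004 = 0.00006016
  Sp. viridis: 0.064 × 0.064 × 0.12 = 0.00049152
  Sp. alba: 0.652 × 0.04 × 0.28 = 0.0073024
Total = 0.0078656.
P(Sp. viridis | evidence) = 0.00049152 / 0.0078656 ≈ 0.062.

0.062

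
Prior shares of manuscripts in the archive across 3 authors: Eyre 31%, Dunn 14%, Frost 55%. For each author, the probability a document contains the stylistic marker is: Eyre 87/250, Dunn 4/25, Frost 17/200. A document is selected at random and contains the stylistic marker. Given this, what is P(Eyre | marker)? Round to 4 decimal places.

0.6094

Compute prior × likelihood for every hypothesis:
  Eyre: 0.31 × 0.348 = 0.10788
  Dunn: 0.14 × 0.16 = 0.0224
  Frost: 0.55 × 0.085 = 0.04675
Normalizing constant = 0.17703.
P(Eyre | evidence) = 0.10788 / 0.17703 ≈ 0.6094.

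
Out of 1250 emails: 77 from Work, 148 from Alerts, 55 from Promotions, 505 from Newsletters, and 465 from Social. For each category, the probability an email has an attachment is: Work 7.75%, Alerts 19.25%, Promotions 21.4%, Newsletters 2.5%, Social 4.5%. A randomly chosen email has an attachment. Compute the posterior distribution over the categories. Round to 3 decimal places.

Work 0.075, Alerts 0.357, Promotions 0.148, Newsletters 0.158, Social 0.262

Compute prior × likelihood for every hypothesis:
  Work: 0.0616 × 0.0775 = 0.004774
  Alerts: 0.1184 × 0.1925 = 0.022792
  Promotions: 0.044 × 0.214 = 0.009416
  Newsletters: 0.404 × 0.025 = 0.0101
  Social: 0.372 × 0.045 = 0.01674
Total = 0.063822.
P(Work | attachment) = 0.004774/0.063822 ≈ 0.075
P(Alerts | attachment) = 0.022792/0.063822 ≈ 0.357
P(Promotions | attachment) = 0.009416/0.063822 ≈ 0.148
P(Newsletters | attachment) = 0.0101/0.063822 ≈ 0.158
P(Social | attachment) = 0.01674/0.063822 ≈ 0.262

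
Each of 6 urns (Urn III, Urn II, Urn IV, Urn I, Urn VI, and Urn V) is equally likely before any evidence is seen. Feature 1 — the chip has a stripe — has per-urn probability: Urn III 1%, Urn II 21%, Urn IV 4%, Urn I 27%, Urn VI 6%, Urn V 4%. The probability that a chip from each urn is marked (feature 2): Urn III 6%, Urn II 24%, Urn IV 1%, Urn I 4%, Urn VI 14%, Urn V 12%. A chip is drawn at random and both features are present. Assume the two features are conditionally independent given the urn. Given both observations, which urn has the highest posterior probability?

Since the prior is uniform, the posterior is proportional to the likelihood:
  Urn III: 0.01 × 0.06 = 0.0006
  Urn II: 0.21 × 0.24 = 0.0504
  Urn IV: 0.04 × 0.01 = 0.0004
  Urn I: 0.27 × 0.04 = 0.0108
  Urn VI: 0.06 × 0.14 = 0.0084
  Urn V: 0.04 × 0.12 = 0.0048
Normalizing constant = 0.0754.
Largest term belongs to Urn II, so Urn II is most probable.

Urn II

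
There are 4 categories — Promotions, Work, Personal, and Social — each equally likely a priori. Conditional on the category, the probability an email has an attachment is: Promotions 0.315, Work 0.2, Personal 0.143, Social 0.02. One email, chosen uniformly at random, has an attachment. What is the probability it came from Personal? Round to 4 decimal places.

Since the prior is uniform, the posterior is proportional to the likelihood:
  Promotions: 0.315
  Work: 0.2
  Personal: 0.143
  Social: 0.02
Sum = 0.678.
P(Personal | evidence) = 0.143 / 0.678 ≈ 0.2109.

0.2109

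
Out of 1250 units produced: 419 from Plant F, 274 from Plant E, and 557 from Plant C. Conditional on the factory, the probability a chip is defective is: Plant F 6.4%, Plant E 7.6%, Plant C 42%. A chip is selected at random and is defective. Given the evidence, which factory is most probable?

Compute prior × likelihood for every hypothesis:
  Plant F: 0.3352 × 0.064 = 0.0214528
  Plant E: 0.2192 × 0.076 = 0.0166592
  Plant C: 0.4456 × 0.42 = 0.187152
Total = 0.225264.
Largest term belongs to Plant C, so Plant C is most probable.

Plant C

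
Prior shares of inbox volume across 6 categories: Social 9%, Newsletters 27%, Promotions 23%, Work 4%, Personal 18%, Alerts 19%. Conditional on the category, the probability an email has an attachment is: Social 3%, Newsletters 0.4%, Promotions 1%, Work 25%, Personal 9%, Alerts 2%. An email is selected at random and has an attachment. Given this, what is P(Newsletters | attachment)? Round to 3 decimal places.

By Bayes' rule, posterior ∝ prior × likelihood:
  Social: 0.09 × 0.03 = 0.0027
  Newsletters: 0.27 × 0.004 = 0.00108
  Promotions: 0.23 × 0.01 = 0.0023
  Work: 0.04 × 0.25 = 0.01
  Personal: 0.18 × 0.09 = 0.0162
  Alerts: 0.19 × 0.02 = 0.0038
Normalizing constant = 0.03608.
P(Newsletters | evidence) = 0.00108 / 0.03608 ≈ 0.030.

0.030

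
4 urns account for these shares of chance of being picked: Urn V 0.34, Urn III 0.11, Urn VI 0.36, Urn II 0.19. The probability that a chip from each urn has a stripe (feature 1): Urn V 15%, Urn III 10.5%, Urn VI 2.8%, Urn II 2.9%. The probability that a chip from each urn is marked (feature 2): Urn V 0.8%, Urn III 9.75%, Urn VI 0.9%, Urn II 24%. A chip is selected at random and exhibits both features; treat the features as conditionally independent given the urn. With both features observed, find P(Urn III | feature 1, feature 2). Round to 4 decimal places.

Prior × likelihood for each hypothesis:
  Urn V: 0.34 × 0.15 × 0.008 = 0.000408
  Urn III: 0.11 × 0.105 × 0.0975 = 0.001126125
  Urn VI: 0.36 × 0.028 × 0.009 = 0.00009072
  Urn II: 0.19 × 0.029 × 0.24 = 0.0013224
Normalizing constant = 0.002947245.
P(Urn III | evidence) = 0.001126125 / 0.002947245 ≈ 0.3821.

0.3821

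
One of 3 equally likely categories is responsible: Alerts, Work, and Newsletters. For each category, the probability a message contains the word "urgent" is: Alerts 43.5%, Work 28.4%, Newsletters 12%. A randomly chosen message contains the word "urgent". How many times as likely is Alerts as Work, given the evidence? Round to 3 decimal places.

1.532

Since the prior is uniform, the posterior is proportional to the likelihood:
  Alerts: 0.435
  Work: 0.284
  Newsletters: 0.12
Total = 0.839.
The ratio is 0.435 / 0.284 (the normalizer cancels) = 1.532.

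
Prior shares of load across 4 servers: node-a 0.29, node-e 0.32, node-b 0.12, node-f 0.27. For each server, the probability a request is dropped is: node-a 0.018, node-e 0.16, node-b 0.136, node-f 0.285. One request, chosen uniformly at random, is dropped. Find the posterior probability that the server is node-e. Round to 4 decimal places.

0.3420

Unnormalized posteriors (prior × likelihood):
  node-a: 0.29 × 0.018 = 0.00522
  node-e: 0.32 × 0.16 = 0.0512
  node-b: 0.12 × 0.136 = 0.01632
  node-f: 0.27 × 0.285 = 0.07695
Sum = 0.14969.
P(node-e | evidence) = 0.0512 / 0.14969 ≈ 0.3420.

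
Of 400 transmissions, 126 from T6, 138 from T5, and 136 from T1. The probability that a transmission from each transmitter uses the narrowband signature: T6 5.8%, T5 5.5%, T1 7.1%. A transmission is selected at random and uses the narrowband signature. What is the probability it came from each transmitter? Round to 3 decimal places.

T6 0.298, T5 0.309, T1 0.393

Compute prior × likelihood for every hypothesis:
  T6: 0.315 × 0.058 = 0.01827
  T5: 0.345 × 0.055 = 0.018975
  T1: 0.34 × 0.071 = 0.02414
Total = 0.061385.
P(T6 | narrowband) = 0.01827/0.061385 ≈ 0.298
P(T5 | narrowband) = 0.018975/0.061385 ≈ 0.309
P(T1 | narrowband) = 0.02414/0.061385 ≈ 0.393
(Check: 0.298+0.309+0.393 = 1.000.)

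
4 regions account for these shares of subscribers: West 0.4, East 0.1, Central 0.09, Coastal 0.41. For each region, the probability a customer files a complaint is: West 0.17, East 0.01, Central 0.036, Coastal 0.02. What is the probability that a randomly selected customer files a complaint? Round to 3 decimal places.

0.080

Prior × likelihood for each hypothesis:
  West: 0.4 × 0.17 = 0.068
  East: 0.1 × 0.01 = 0.001
  Central: 0.09 × 0.036 = 0.00324
  Coastal: 0.41 × 0.02 = 0.0082
P(complaint) = 0.068 + 0.001 + 0.00324 + 0.0082 = 0.08044 → 0.080.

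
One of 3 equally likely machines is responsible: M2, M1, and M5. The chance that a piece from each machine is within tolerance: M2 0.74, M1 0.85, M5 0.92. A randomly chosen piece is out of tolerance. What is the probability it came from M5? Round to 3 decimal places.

Taking complements, P(oversize | each) = M2 0.26, M1 0.15, M5 0.08.
Since the prior is uniform, the posterior is proportional to the likelihood:
  M2: 0.26
  M1: 0.15
  M5: 0.08
Total = 0.49.
P(M5 | evidence) = 0.08 / 0.49 ≈ 0.163.

0.163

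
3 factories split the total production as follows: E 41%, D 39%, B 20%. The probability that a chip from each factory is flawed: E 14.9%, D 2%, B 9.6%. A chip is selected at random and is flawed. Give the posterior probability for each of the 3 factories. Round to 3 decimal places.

Unnormalized posteriors (prior × likelihood):
  E: 0.41 × 0.149 = 0.06109
  D: 0.39 × 0.02 = 0.0078
  B: 0.2 × 0.096 = 0.0192
Normalizing constant = 0.08809.
P(E | flawed) = 0.06109/0.08809 ≈ 0.693
P(D | flawed) = 0.0078/0.08809 ≈ 0.089
P(B | flawed) = 0.0192/0.08809 ≈ 0.218

E 0.693, D 0.089, B 0.218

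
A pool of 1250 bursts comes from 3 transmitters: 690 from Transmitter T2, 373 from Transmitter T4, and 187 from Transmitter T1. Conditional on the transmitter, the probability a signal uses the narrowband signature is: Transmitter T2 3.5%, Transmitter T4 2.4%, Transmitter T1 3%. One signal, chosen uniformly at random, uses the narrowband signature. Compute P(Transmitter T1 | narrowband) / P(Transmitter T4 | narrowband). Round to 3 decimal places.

0.627

Compute prior × likelihood for every hypothesis:
  Transmitter T2: 0.552 × 0.035 = 0.01932
  Transmitter T4: 0.2984 × 0.024 = 0.0071616
  Transmitter T1: 0.1496 × 0.03 = 0.004488
Sum = 0.0309696.
The ratio is 0.004488 / 0.0071616 (the normalizer cancels) = 0.627.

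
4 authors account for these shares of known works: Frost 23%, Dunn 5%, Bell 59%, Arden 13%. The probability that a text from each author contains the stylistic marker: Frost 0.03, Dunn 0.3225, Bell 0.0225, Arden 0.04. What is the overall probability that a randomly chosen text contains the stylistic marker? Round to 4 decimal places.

Unnormalized posteriors (prior × likelihood):
  Frost: 0.23 × 0.03 = 0.0069
  Dunn: 0.05 × 0.3225 = 0.016125
  Bell: 0.59 × 0.0225 = 0.013275
  Arden: 0.13 × 0.04 = 0.0052
P(marker) = 0.0069 + 0.016125 + 0.013275 + 0.0052 = 0.0415 → 0.0415.

0.0415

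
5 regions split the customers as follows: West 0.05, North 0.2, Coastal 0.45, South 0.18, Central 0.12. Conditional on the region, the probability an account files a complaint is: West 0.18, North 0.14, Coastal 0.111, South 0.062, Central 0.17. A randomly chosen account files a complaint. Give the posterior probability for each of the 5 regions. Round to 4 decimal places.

West 0.0759, North 0.2363, Coastal 0.4215, South 0.0942, Central 0.1721

Unnormalized posteriors (prior × likelihood):
  West: 0.05 × 0.18 = 0.009
  North: 0.2 × 0.14 = 0.028
  Coastal: 0.45 × 0.111 = 0.04995
  South: 0.18 × 0.062 = 0.01116
  Central: 0.12 × 0.17 = 0.0204
Total = 0.11851.
P(West | complaint) = 0.009/0.11851 ≈ 0.0759
P(North | complaint) = 0.028/0.11851 ≈ 0.2363
P(Coastal | complaint) = 0.04995/0.11851 ≈ 0.4215
P(South | complaint) = 0.01116/0.11851 ≈ 0.0942
P(Central | complaint) = 0.0204/0.11851 ≈ 0.1721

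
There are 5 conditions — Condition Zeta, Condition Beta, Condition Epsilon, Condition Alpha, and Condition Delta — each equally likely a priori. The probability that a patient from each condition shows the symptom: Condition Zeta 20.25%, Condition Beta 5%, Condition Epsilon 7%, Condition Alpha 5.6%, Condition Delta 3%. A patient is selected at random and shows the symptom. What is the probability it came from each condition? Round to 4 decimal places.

With a uniform prior (1/5 each), posterior ∝ likelihood:
  Condition Zeta: 0.2025
  Condition Beta: 0.05
  Condition Epsilon: 0.07
  Condition Alpha: 0.056
  Condition Delta: 0.03
Normalizing constant = 0.4085.
P(Condition Zeta | symptomatic) = 0.2025/0.4085 ≈ 0.4957
P(Condition Beta | symptomatic) = 0.05/0.4085 ≈ 0.1224
P(Condition Epsilon | symptomatic) = 0.07/0.4085 ≈ 0.1714
P(Condition Alpha | symptomatic) = 0.056/0.4085 ≈ 0.1371
P(Condition Delta | symptomatic) = 0.03/0.4085 ≈ 0.0734
(Check: 0.4957+0.1224+0.1714+0.1371+0.0734 = 1.0000.)

Condition Zeta 0.4957, Condition Beta 0.1224, Condition Epsilon 0.1714, Condition Alpha 0.1371, Condition Delta 0.0734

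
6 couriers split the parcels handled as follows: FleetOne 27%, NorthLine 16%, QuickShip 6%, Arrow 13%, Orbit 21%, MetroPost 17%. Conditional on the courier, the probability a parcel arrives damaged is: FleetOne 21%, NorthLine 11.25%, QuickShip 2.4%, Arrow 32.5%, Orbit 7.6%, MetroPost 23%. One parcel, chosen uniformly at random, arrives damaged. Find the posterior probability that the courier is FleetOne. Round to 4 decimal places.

0.3269

Unnormalized posteriors (prior × likelihood):
  FleetOne: 0.27 × 0.21 = 0.0567
  NorthLine: 0.16 × 0.1125 = 0.018
  QuickShip: 0.06 × 0.024 = 0.00144
  Arrow: 0.13 × 0.325 = 0.04225
  Orbit: 0.21 × 0.076 = 0.01596
  MetroPost: 0.17 × 0.23 = 0.0391
Total = 0.17345.
P(FleetOne | evidence) = 0.0567 / 0.17345 ≈ 0.3269.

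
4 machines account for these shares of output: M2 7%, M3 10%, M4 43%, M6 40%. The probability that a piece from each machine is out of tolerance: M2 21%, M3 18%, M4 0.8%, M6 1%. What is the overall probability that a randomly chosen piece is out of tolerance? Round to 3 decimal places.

Compute prior × likelihood for every hypothesis:
  M2: 0.07 × 0.21 = 0.0147
  M3: 0.1 × 0.18 = 0.018
  M4: 0.43 × 0.008 = 0.00344
  M6: 0.4 × 0.01 = 0.004
P(oversize) = 0.0147 + 0.018 + 0.00344 + 0.004 = 0.04014 → 0.040.

0.040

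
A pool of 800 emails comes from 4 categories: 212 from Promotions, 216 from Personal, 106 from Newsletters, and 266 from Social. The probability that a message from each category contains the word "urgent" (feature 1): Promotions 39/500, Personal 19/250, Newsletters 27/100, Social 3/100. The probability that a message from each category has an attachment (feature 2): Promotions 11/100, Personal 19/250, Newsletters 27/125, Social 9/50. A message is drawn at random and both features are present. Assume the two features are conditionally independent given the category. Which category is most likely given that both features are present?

Newsletters

Compute prior × likelihood for every hypothesis:
  Promotions: 0.265 × 0.078 × 0.11 = 0.0022737
  Personal: 0.27 × 0.076 × 0.076 = 0.00155952
  Newsletters: 0.1325 × 0.27 × 0.216 = 0.0077274
  Social: 0.3325 × 0.03 × 0.18 = 0.0017955
Total = 0.01335612.
Largest term belongs to Newsletters, so Newsletters is most probable.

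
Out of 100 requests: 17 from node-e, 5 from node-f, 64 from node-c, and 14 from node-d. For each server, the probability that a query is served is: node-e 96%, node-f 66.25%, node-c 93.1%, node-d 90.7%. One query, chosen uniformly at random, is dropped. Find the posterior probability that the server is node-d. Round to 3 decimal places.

0.161

Taking complements, P(dropped | each) = node-e 0.04, node-f 0.3375, node-c 0.069, node-d 0.093.
Compute prior × likelihood for every hypothesis:
  node-e: 0.17 × 0.04 = 0.0068
  node-f: 0.05 × 0.3375 = 0.016875
  node-c: 0.64 × 0.069 = 0.04416
  node-d: 0.14 × 0.093 = 0.01302
Sum = 0.080855.
P(node-d | evidence) = 0.01302 / 0.080855 ≈ 0.161.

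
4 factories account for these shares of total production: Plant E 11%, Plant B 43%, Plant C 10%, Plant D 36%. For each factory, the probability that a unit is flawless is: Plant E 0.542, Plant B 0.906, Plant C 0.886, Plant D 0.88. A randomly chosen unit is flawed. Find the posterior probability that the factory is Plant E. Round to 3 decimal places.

0.346

Taking complements, P(flawed | each) = Plant E 0.458, Plant B 0.094, Plant C 0.114, Plant D 0.12.
Compute prior × likelihood for every hypothesis:
  Plant E: 0.11 × 0.458 = 0.05038
  Plant B: 0.43 × 0.094 = 0.04042
  Plant C: 0.1 × 0.114 = 0.0114
  Plant D: 0.36 × 0.12 = 0.0432
Sum = 0.1454.
P(Plant E | evidence) = 0.05038 / 0.1454 ≈ 0.346.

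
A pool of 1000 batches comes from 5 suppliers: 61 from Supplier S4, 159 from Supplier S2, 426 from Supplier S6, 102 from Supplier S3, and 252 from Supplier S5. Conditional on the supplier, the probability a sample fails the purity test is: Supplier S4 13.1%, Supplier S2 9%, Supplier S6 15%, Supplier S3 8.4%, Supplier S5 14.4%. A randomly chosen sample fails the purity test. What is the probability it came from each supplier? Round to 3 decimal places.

By Bayes' rule, posterior ∝ prior × likelihood:
  Supplier S4: 0.061 × 0.131 = 0.007991
  Supplier S2: 0.159 × 0.09 = 0.01431
  Supplier S6: 0.426 × 0.15 = 0.0639
  Supplier S3: 0.102 × 0.084 = 0.008568
  Supplier S5: 0.252 × 0.144 = 0.036288
Normalizing constant = 0.131057.
P(Supplier S4 | off-spec) = 0.007991/0.131057 ≈ 0.061
P(Supplier S2 | off-spec) = 0.01431/0.131057 ≈ 0.109
P(Supplier S6 | off-spec) = 0.0639/0.131057 ≈ 0.488
P(Supplier S3 | off-spec) = 0.008568/0.131057 ≈ 0.065
P(Supplier S5 | off-spec) = 0.036288/0.131057 ≈ 0.277

Supplier S4 0.061, Supplier S2 0.109, Supplier S6 0.488, Supplier S3 0.065, Supplier S5 0.277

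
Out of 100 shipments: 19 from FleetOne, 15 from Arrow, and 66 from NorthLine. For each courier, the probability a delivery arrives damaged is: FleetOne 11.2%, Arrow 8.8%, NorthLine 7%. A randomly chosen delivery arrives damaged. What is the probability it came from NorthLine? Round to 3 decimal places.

0.573

By Bayes' rule, posterior ∝ prior × likelihood:
  FleetOne: 0.19 × 0.112 = 0.02128
  Arrow: 0.15 × 0.088 = 0.0132
  NorthLine: 0.66 × 0.07 = 0.0462
Normalizing constant = 0.08068.
P(NorthLine | evidence) = 0.0462 / 0.08068 ≈ 0.573.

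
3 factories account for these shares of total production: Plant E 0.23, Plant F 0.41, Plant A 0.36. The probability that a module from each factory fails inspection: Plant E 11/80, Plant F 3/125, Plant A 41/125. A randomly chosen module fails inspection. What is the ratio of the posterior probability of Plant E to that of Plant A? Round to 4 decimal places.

Prior × likelihood for each hypothesis:
  Plant E: 0.23 × 0.1375 = 0.031625
  Plant F: 0.41 × 0.024 = 0.00984
  Plant A: 0.36 × 0.328 = 0.11808
Normalizing constant = 0.159545.
The ratio is 0.031625 / 0.11808 (the normalizer cancels) = 0.2678.

0.2678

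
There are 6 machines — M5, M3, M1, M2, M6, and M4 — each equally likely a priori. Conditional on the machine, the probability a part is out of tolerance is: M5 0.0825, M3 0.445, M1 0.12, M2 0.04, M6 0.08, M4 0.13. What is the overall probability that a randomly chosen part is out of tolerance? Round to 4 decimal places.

With a uniform prior (1/6 each), posterior ∝ likelihood:
  M5: 0.0825
  M3: 0.445
  M1: 0.12
  M2: 0.04
  M6: 0.08
  M4: 0.13
P(oversize) = (1/6) × (0.0825 + 0.445 + 0.12 + 0.04 + 0.08 + 0.13) = 0.8975/6 ≈ 0.1496.

0.1496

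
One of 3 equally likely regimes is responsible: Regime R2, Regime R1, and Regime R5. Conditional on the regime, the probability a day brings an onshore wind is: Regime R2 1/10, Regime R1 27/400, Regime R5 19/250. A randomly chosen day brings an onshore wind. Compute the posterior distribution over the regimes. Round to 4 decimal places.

Regime R2 0.4107, Regime R1 0.2772, Regime R5 0.3121

With a uniform prior (1/3 each), posterior ∝ likelihood:
  Regime R2: 0.1
  Regime R1: 0.0675
  Regime R5: 0.076
Normalizing constant = 0.2435.
P(Regime R2 | onshore) = 0.1/0.2435 ≈ 0.4107
P(Regime R1 | onshore) = 0.0675/0.2435 ≈ 0.2772
P(Regime R5 | onshore) = 0.076/0.2435 ≈ 0.3121
(Check: 0.4107+0.2772+0.3121 = 1.0000.)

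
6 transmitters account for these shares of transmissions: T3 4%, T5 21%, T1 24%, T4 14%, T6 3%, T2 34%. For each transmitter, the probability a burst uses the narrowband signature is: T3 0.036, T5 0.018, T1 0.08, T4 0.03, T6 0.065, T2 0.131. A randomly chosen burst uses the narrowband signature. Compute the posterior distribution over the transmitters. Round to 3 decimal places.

T3 0.019, T5 0.050, T1 0.256, T4 0.056, T6 0.026, T2 0.593

Compute prior × likelihood for every hypothesis:
  T3: 0.04 × 0.036 = 0.00144
  T5: 0.21 × 0.018 = 0.00378
  T1: 0.24 × 0.08 = 0.0192
  T4: 0.14 × 0.03 = 0.0042
  T6: 0.03 × 0.065 = 0.00195
  T2: 0.34 × 0.131 = 0.04454
Normalizing constant = 0.07511.
P(T3 | narrowband) = 0.00144/0.07511 ≈ 0.019
P(T5 | narrowband) = 0.00378/0.07511 ≈ 0.050
P(T1 | narrowband) = 0.0192/0.07511 ≈ 0.256
P(T4 | narrowband) = 0.0042/0.07511 ≈ 0.056
P(T6 | narrowband) = 0.00195/0.07511 ≈ 0.026
P(T2 | narrowband) = 0.04454/0.07511 ≈ 0.593
(Check: 0.019+0.050+0.256+0.056+0.026+0.593 = 1.000.)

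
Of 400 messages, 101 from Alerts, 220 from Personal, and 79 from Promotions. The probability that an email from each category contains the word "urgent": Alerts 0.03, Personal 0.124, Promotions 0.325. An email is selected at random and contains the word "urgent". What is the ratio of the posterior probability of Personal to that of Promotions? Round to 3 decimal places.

1.063

Prior × likelihood for each hypothesis:
  Alerts: 0.2525 × 0.03 = 0.007575
  Personal: 0.55 × 0.124 = 0.0682
  Promotions: 0.1975 × 0.325 = 0.0641875
Sum = 0.1399625.
The ratio is 0.0682 / 0.0641875 (the normalizer cancels) = 1.063.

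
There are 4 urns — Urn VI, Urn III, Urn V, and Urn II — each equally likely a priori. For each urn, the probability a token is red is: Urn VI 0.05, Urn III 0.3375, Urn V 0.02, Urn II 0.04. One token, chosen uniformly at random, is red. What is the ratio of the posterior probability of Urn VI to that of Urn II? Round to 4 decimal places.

With a uniform prior (1/4 each), posterior ∝ likelihood:
  Urn VI: 0.05
  Urn III: 0.3375
  Urn V: 0.02
  Urn II: 0.04
Sum = 0.4475.
The ratio is 0.05 / 0.04 (the normalizer cancels) = 1.2500.

1.2500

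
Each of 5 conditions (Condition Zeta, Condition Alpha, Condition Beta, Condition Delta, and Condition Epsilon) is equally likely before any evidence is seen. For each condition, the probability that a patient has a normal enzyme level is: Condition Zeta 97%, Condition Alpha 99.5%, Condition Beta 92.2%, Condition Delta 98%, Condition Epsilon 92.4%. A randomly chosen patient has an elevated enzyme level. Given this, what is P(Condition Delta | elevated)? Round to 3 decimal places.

Taking complements, P(elevated | each) = Condition Zeta 0.03, Condition Alpha 0.005, Condition Beta 0.078, Condition Delta 0.02, Condition Epsilon 0.076.
Since the prior is uniform, the posterior is proportional to the likelihood:
  Condition Zeta: 0.03
  Condition Alpha: 0.005
  Condition Beta: 0.078
  Condition Delta: 0.02
  Condition Epsilon: 0.076
Normalizing constant = 0.209.
P(Condition Delta | evidence) = 0.02 / 0.209 ≈ 0.096.

0.096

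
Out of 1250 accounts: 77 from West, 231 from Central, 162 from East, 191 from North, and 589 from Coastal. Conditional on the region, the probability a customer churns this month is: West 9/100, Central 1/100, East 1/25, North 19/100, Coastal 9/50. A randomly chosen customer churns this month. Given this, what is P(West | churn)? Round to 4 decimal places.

0.0439

Unnormalized posteriors (prior × likelihood):
  West: 0.0616 × 0.09 = 0.005544
  Central: 0.1848 × 0.01 = 0.001848
  East: 0.1296 × 0.04 = 0.005184
  North: 0.1528 × 0.19 = 0.029032
  Coastal: 0.4712 × 0.18 = 0.084816
Normalizing constant = 0.126424.
P(West | evidence) = 0.005544 / 0.126424 ≈ 0.0439.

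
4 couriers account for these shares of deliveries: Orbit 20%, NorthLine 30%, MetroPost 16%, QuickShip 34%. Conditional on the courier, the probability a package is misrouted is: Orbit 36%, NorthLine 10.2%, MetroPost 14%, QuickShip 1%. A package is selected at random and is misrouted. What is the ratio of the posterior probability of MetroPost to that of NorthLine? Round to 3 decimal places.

By Bayes' rule, posterior ∝ prior × likelihood:
  Orbit: 0.2 × 0.36 = 0.072
  NorthLine: 0.3 × 0.102 = 0.0306
  MetroPost: 0.16 × 0.14 = 0.0224
  QuickShip: 0.34 × 0.01 = 0.0034
Sum = 0.1284.
The ratio is 0.0224 / 0.0306 (the normalizer cancels) = 0.732.

0.732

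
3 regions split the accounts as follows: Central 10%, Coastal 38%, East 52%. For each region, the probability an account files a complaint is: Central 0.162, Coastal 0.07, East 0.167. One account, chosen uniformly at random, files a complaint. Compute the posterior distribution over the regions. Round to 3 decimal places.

Central 0.125, Coastal 0.205, East 0.670

Prior × likelihood for each hypothesis:
  Central: 0.1 × 0.162 = 0.0162
  Coastal: 0.38 × 0.07 = 0.0266
  East: 0.52 × 0.167 = 0.08684
Normalizing constant = 0.12964.
P(Central | complaint) = 0.0162/0.12964 ≈ 0.125
P(Coastal | complaint) = 0.0266/0.12964 ≈ 0.205
P(East | complaint) = 0.08684/0.12964 ≈ 0.670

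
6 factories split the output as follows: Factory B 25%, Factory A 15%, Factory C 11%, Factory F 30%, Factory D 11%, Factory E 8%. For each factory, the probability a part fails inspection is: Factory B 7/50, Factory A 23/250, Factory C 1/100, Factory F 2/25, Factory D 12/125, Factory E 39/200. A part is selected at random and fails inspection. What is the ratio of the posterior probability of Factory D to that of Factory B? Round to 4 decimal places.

By Bayes' rule, posterior ∝ prior × likelihood:
  Factory B: 0.25 × 0.14 = 0.035
  Factory A: 0.15 × 0.092 = 0.0138
  Factory C: 0.11 × 0.01 = 0.0011
  Factory F: 0.3 × 0.08 = 0.024
  Factory D: 0.11 × 0.096 = 0.01056
  Factory E: 0.08 × 0.195 = 0.0156
Total = 0.10006.
The ratio is 0.01056 / 0.035 (the normalizer cancels) = 0.3017.

0.3017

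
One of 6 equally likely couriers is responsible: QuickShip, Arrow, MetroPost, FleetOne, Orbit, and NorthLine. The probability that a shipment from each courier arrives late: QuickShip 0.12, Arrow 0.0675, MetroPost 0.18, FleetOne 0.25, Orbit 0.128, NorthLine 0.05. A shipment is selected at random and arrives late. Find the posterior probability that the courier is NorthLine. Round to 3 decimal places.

With a uniform prior (1/6 each), posterior ∝ likelihood:
  QuickShip: 0.12
  Arrow: 0.0675
  MetroPost: 0.18
  FleetOne: 0.25
  Orbit: 0.128
  NorthLine: 0.05
Total = 0.7955.
P(NorthLine | evidence) = 0.05 / 0.7955 ≈ 0.063.

0.063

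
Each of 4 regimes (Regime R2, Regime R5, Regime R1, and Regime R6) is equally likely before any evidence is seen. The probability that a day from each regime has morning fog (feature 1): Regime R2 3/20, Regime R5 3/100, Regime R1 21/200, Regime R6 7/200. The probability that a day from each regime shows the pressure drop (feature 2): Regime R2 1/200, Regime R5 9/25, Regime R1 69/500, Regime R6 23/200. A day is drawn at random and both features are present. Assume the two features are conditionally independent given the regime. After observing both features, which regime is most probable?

With a uniform prior (1/4 each), posterior ∝ likelihood:
  Regime R2: 0.15 × 0.005 = 0.00075
  Regime R5: 0.03 × 0.36 = 0.0108
  Regime R1: 0.105 × 0.138 = 0.01449
  Regime R6: 0.035 × 0.115 = 0.004025
Normalizing constant = 0.030065.
Largest term belongs to Regime R1, so Regime R1 is most probable.

Regime R1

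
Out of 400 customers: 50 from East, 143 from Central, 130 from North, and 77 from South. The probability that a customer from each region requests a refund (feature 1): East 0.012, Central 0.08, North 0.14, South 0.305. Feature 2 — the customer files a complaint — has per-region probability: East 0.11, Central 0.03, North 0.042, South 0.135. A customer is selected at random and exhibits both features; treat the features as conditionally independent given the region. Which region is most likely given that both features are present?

South

Unnormalized posteriors (prior × likelihood):
  East: 0.125 × 0.012 × 0.11 = 0.000165
  Central: 0.3575 × 0.08 × 0.03 = 0.000858
  North: 0.325 × 0.14 × 0.042 = 0.001911
  South: 0.1925 × 0.305 × 0.135 = 0.0079261875
Sum = 0.0108601875.
Largest term belongs to South, so South is most probable.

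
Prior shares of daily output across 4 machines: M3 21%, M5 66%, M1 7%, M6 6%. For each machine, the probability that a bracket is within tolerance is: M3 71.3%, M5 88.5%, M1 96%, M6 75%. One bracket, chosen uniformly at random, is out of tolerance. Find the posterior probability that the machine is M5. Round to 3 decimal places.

0.493

Taking complements, P(oversize | each) = M3 0.287, M5 0.115, M1 0.04, M6 0.25.
Prior × likelihood for each hypothesis:
  M3: 0.21 × 0.287 = 0.06027
  M5: 0.66 × 0.115 = 0.0759
  M1: 0.07 × 0.04 = 0.0028
  M6: 0.06 × 0.25 = 0.015
Total = 0.15397.
P(M5 | evidence) = 0.0759 / 0.15397 ≈ 0.493.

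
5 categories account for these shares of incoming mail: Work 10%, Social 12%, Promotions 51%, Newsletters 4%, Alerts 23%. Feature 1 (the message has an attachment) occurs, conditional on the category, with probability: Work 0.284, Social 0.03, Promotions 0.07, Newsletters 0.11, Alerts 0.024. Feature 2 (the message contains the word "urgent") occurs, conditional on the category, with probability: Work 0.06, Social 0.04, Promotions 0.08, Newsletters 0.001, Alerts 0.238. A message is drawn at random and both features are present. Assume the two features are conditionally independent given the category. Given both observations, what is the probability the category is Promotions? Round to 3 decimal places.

Compute prior × likelihood for every hypothesis:
  Work: 0.1 × 0.284 × 0.06 = 0.001704
  Social: 0.12 × 0.03 × 0.04 = 0.000144
  Promotions: 0.51 × 0.07 × 0.08 = 0.002856
  Newsletters: 0.04 × 0.11 × 0.001 = 0.0000044
  Alerts: 0.23 × 0.024 × 0.238 = 0.00131376
Total = 0.00602216.
P(Promotions | evidence) = 0.002856 / 0.00602216 ≈ 0.474.

0.474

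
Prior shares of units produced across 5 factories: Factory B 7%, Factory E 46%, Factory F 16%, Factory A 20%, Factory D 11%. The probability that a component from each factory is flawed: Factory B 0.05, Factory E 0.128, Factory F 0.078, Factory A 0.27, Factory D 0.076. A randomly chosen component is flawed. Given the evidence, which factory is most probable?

By Bayes' rule, posterior ∝ prior × likelihood:
  Factory B: 0.07 × 0.05 = 0.0035
  Factory E: 0.46 × 0.128 = 0.05888
  Factory F: 0.16 × 0.078 = 0.01248
  Factory A: 0.2 × 0.27 = 0.054
  Factory D: 0.11 × 0.076 = 0.00836
Total = 0.13722.
Largest term belongs to Factory E, so Factory E is most probable.

Factory E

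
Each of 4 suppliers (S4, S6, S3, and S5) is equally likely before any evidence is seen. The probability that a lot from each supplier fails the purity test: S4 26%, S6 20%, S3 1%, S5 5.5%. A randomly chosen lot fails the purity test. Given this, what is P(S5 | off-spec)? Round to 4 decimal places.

0.1048

With a uniform prior (1/4 each), posterior ∝ likelihood:
  S4: 0.26
  S6: 0.2
  S3: 0.01
  S5: 0.055
Sum = 0.525.
P(S5 | evidence) = 0.055 / 0.525 ≈ 0.1048.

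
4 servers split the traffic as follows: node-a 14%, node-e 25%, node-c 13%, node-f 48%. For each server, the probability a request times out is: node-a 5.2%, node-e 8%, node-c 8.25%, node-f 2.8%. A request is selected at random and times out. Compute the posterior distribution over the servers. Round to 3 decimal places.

By Bayes' rule, posterior ∝ prior × likelihood:
  node-a: 0.14 × 0.052 = 0.00728
  node-e: 0.25 × 0.08 = 0.02
  node-c: 0.13 × 0.0825 = 0.010725
  node-f: 0.48 × 0.028 = 0.01344
Normalizing constant = 0.051445.
P(node-a | timeout) = 0.00728/0.051445 ≈ 0.142
P(node-e | timeout) = 0.02/0.051445 ≈ 0.389
P(node-c | timeout) = 0.010725/0.051445 ≈ 0.208
P(node-f | timeout) = 0.01344/0.051445 ≈ 0.261
(Check: 0.142+0.389+0.208+0.261 = 1.000.)

node-a 0.142, node-e 0.389, node-c 0.208, node-f 0.261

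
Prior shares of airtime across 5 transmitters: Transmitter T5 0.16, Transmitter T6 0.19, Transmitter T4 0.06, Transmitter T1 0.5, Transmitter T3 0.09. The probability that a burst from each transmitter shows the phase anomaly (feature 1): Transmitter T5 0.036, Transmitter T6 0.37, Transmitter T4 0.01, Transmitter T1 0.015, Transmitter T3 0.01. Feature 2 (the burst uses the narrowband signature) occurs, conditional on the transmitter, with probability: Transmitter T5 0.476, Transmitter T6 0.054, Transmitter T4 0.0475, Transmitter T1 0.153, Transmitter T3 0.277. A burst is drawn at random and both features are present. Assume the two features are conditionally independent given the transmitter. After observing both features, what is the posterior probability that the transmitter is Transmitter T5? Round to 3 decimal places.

0.344

Prior × likelihood for each hypothesis:
  Transmitter T5: 0.16 × 0.036 × 0.476 = 0.00274176
  Transmitter T6: 0.19 × 0.37 × 0.054 = 0.0037962
  Transmitter T4: 0.06 × 0.01 × 0.0475 = 0.0000285
  Transmitter T1: 0.5 × 0.015 × 0.153 = 0.0011475
  Transmitter T3: 0.09 × 0.01 × 0.277 = 0.0002493
Sum = 0.00796326.
P(Transmitter T5 | evidence) = 0.00274176 / 0.00796326 ≈ 0.344.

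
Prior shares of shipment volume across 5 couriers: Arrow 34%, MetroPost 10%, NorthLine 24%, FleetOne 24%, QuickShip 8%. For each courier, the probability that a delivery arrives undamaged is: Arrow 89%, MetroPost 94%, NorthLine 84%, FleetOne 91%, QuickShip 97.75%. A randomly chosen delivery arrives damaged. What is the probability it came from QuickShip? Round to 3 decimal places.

Taking complements, P(damaged | each) = Arrow 0.11, MetroPost 0.06, NorthLine 0.16, FleetOne 0.09, QuickShip 0.0225.
Prior × likelihood for each hypothesis:
  Arrow: 0.34 × 0.11 = 0.0374
  MetroPost: 0.1 × 0.06 = 0.006
  NorthLine: 0.24 × 0.16 = 0.0384
  FleetOne: 0.24 × 0.09 = 0.0216
  QuickShip: 0.08 × 0.0225 = 0.0018
Normalizing constant = 0.1052.
P(QuickShip | evidence) = 0.0018 / 0.1052 ≈ 0.017.

0.017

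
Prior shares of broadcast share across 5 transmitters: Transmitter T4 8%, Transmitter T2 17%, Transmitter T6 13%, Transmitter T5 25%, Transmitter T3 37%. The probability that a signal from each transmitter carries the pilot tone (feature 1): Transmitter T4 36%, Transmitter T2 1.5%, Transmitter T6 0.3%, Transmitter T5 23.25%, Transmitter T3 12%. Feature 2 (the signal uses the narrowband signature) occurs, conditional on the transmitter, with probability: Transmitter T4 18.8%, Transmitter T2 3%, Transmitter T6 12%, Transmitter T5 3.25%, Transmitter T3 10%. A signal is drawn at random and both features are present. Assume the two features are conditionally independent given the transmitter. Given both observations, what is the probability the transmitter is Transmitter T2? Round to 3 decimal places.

Compute prior × likelihood for every hypothesis:
  Transmitter T4: 0.08 × 0.36 × 0.188 = 0.0054144
  Transmitter T2: 0.17 × 0.015 × 0.03 = 0.0000765
  Transmitter T6: 0.13 × 0.003 × 0.12 = 0.0000468
  Transmitter T5: 0.25 × 0.2325 × 0.0325 = 0.0018890625
  Transmitter T3: 0.37 × 0.12 × 0.1 = 0.00444
Total = 0.0118667625.
P(Transmitter T2 | evidence) = 0.0000765 / 0.0118667625 ≈ 0.006.

0.006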